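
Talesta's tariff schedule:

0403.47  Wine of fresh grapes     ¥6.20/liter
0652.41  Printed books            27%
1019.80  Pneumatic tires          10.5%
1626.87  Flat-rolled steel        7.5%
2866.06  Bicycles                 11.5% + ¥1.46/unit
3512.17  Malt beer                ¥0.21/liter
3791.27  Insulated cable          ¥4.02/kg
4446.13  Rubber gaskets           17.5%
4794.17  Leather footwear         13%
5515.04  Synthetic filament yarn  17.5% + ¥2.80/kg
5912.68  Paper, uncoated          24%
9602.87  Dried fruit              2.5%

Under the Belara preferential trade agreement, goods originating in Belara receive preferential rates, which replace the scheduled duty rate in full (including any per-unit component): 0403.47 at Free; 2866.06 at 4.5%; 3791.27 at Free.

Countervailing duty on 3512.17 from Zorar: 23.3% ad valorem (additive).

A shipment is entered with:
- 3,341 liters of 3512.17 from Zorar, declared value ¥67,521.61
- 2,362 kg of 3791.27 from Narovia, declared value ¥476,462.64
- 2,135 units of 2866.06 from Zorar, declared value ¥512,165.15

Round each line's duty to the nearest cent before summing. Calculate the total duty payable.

¥87,945.48

Line 1 (3512.17, Zorar, 3,341 liters, ¥67,521.61):
Base rate for 3512.17 is ¥0.21/liter.
Additional duty on 3512.17 from Zorar: +23.3% ad valorem. Applied ad valorem rate = 23.3%.
Duty = ¥67,521.61 × 23.3% + 3,341 × ¥0.21 = ¥16,434.15.
Line 2 (3791.27, Narovia, 2,362 kg, ¥476,462.64):
Base rate for 3791.27 is ¥4.02/kg.
3791.27 has an FTA preferential rate, but origin Narovia is not Belara; base rate stands.
Duty = 2,362 × ¥4.02 = ¥9,495.24.
Line 3 (2866.06, Zorar, 2,135 units, ¥512,165.15):
Base rate for 2866.06 is 11.5% + ¥1.46/unit.
2866.06 has an FTA preferential rate, but origin Zorar is not Belara; base rate stands.
Duty = ¥512,165.15 × 11.5% + 2,135 × ¥1.46 = ¥62,016.09.
Total = ¥16,434.15 + ¥9,495.24 + ¥62,016.09 = ¥87,945.48.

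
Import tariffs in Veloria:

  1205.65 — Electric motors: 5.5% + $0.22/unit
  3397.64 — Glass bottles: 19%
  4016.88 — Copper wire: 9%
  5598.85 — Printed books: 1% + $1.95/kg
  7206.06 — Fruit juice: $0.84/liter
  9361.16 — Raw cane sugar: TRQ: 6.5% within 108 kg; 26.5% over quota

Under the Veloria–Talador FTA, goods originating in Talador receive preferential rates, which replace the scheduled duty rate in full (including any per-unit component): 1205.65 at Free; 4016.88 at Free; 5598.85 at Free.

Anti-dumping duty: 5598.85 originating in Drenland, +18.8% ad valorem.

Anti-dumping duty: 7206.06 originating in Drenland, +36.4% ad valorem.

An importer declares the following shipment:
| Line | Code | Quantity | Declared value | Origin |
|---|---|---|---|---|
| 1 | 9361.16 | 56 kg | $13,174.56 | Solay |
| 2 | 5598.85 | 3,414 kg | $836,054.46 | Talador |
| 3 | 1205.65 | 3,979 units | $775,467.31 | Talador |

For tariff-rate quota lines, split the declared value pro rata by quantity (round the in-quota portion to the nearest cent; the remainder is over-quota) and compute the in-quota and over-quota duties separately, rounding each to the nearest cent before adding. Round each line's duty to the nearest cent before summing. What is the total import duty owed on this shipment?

Line 1 (9361.16, Solay, 56 kg, $13,174.56):
Code 9361.16 is under a tariff-rate quota (threshold 108 kg). Quantity 56 kg is within the quota, so the in-quota rate 6.5% applies to the full value.
Duty = $13,174.56 × 6.5% = $856.35.
Line 2 (5598.85, Talador, 3,414 kg, $836,054.46):
Base rate for 5598.85 is 1% + $1.95/kg.
Origin Talador qualifies under the Veloria–Talador agreement and 5598.85 is covered: preferential rate Free applies instead.
The additional-duty order on 5598.85 targets Drenland, not Talador; it does not apply.
Duty = $836,054.46 × 0% = $0.00.
Line 3 (1205.65, Talador, 3,979 units, $775,467.31):
Base rate for 1205.65 is 5.5% + $0.22/unit.
Origin Talador qualifies under the Veloria–Talador agreement and 1205.65 is covered: preferential rate Free applies instead.
Duty = $775,467.31 × 0% = $0.00.
Total = $856.35 + $0.00 + $0.00 = $856.35.

$856.35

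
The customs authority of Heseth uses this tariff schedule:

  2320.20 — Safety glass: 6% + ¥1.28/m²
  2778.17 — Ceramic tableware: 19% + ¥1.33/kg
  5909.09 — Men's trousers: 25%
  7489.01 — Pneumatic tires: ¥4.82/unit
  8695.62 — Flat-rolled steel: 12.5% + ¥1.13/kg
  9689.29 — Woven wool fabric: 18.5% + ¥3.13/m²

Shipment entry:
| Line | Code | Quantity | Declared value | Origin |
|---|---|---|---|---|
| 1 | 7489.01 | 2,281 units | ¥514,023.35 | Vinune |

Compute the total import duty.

Line 1 (7489.01, Vinune, 2,281 units, ¥514,023.35):
Base rate for 7489.01 is ¥4.82/unit.
Duty = 2,281 × ¥4.82 = ¥10,994.42.

¥10,994.42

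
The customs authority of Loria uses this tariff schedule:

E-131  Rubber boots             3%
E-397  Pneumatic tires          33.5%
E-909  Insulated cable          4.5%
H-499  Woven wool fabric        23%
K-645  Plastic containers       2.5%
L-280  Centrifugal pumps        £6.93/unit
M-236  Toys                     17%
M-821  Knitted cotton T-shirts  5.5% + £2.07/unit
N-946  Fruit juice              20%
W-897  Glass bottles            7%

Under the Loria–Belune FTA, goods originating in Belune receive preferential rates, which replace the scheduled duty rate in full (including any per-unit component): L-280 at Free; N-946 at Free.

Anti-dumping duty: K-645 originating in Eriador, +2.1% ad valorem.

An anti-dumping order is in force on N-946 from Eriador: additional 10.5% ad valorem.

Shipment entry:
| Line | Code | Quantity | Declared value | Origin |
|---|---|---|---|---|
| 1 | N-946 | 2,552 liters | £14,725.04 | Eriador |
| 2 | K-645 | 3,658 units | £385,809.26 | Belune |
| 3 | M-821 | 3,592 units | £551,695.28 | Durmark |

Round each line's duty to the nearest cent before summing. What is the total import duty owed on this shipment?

Line 1 (N-946, Eriador, 2,552 liters, £14,725.04):
Base rate for N-946 is 20%.
N-946 has an FTA preferential rate, but origin Eriador is not Belune; base rate stands.
Additional duty on N-946 from Eriador: +10.5%. Applied ad valorem rate: 20% + 10.5% = 30.5%.
Duty = £14,725.04 × 30.5% = £4,491.14.
Line 2 (K-645, Belune, 3,658 units, £385,809.26):
Base rate for K-645 is 2.5%.
Origin Belune is the FTA partner but K-645 is not on the preference list; base rate stands.
The additional-duty order on K-645 targets Eriador, not Belune; it does not apply.
Duty = £385,809.26 × 2.5% = £9,645.23.
Line 3 (M-821, Durmark, 3,592 units, £551,695.28):
Base rate for M-821 is 5.5% + £2.07/unit.
Duty = £551,695.28 × 5.5% + 3,592 × £2.07 = £37,778.68.
Total = £4,491.14 + £9,645.23 + £37,778.68 = £51,915.05.

£51,915.05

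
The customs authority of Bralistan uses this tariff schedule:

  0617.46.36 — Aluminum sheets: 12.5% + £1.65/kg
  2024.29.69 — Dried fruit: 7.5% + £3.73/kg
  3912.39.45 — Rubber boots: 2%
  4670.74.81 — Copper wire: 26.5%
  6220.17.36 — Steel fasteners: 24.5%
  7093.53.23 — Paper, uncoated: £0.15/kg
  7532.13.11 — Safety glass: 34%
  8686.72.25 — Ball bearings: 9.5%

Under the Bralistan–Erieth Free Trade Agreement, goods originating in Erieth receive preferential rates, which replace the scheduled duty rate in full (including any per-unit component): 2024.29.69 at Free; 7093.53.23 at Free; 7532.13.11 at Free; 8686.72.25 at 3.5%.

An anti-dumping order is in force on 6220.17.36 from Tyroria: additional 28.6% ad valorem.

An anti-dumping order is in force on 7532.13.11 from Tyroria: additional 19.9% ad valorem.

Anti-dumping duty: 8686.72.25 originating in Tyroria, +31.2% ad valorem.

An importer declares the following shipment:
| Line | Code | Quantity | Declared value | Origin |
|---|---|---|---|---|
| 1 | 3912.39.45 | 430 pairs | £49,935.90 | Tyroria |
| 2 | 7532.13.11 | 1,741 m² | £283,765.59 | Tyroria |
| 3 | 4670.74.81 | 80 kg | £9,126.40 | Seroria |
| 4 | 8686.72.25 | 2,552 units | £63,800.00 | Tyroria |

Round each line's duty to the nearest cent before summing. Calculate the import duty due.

Line 1 (3912.39.45, Tyroria, 430 pairs, £49,935.90):
Base rate for 3912.39.45 is 2%.
Duty = £49,935.90 × 2% = £998.72.
Line 2 (7532.13.11, Tyroria, 1,741 m², £283,765.59):
Base rate for 7532.13.11 is 34%.
7532.13.11 has an FTA preferential rate, but origin Tyroria is not Erieth; base rate stands.
Additional duty on 7532.13.11 from Tyroria: +19.9%. Applied ad valorem rate: 34% + 19.9% = 53.9%.
Duty = £283,765.59 × 53.9% = £152,949.65.
Line 3 (4670.74.81, Seroria, 80 kg, £9,126.40):
Base rate for 4670.74.81 is 26.5%.
Duty = £9,126.40 × 26.5% = £2,418.50.
Line 4 (8686.72.25, Tyroria, 2,552 units, £63,800.00):
Base rate for 8686.72.25 is 9.5%.
8686.72.25 has an FTA preferential rate, but origin Tyroria is not Erieth; base rate stands.
Additional duty on 8686.72.25 from Tyroria: +31.2%. Applied ad valorem rate: 9.5% + 31.2% = 40.7%.
Duty = £63,800.00 × 40.7% = £25,966.60.
Total = £998.72 + £152,949.65 + £2,418.50 + £25,966.60 = £182,333.47.

£182,333.47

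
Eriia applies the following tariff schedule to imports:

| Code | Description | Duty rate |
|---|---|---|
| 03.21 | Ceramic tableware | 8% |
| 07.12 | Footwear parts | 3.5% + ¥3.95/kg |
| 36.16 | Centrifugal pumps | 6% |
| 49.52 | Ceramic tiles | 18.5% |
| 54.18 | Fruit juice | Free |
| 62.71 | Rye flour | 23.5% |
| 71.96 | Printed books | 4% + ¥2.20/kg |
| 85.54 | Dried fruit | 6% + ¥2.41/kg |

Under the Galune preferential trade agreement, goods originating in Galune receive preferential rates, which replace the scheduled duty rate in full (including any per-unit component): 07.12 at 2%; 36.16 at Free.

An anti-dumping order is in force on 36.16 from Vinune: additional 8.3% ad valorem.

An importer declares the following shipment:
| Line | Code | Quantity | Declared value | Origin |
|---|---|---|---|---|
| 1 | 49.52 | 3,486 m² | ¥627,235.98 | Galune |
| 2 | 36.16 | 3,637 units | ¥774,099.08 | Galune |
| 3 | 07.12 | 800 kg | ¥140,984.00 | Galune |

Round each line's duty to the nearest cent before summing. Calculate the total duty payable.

Line 1 (49.52, Galune, 3,486 m², ¥627,235.98):
Base rate for 49.52 is 18.5%.
Origin Galune is the FTA partner but 49.52 is not on the preference list; base rate stands.
Duty = ¥627,235.98 × 18.5% = ¥116,038.66.
Line 2 (36.16, Galune, 3,637 units, ¥774,099.08):
Base rate for 36.16 is 6%.
Origin Galune qualifies under the Eriia–Galune agreement and 36.16 is covered: preferential rate Free applies instead.
The additional-duty order on 36.16 targets Vinune, not Galune; it does not apply.
Duty = ¥774,099.08 × 0% = ¥0.00.
Line 3 (07.12, Galune, 800 kg, ¥140,984.00):
Base rate for 07.12 is 3.5% + ¥3.95/kg.
Origin Galune qualifies under the Eriia–Galune agreement and 07.12 is covered: preferential rate 2% applies instead.
Duty = ¥140,984.00 × 2% = ¥2,819.68.
Total = ¥116,038.66 + ¥0.00 + ¥2,819.68 = ¥118,858.34.

¥118,858.34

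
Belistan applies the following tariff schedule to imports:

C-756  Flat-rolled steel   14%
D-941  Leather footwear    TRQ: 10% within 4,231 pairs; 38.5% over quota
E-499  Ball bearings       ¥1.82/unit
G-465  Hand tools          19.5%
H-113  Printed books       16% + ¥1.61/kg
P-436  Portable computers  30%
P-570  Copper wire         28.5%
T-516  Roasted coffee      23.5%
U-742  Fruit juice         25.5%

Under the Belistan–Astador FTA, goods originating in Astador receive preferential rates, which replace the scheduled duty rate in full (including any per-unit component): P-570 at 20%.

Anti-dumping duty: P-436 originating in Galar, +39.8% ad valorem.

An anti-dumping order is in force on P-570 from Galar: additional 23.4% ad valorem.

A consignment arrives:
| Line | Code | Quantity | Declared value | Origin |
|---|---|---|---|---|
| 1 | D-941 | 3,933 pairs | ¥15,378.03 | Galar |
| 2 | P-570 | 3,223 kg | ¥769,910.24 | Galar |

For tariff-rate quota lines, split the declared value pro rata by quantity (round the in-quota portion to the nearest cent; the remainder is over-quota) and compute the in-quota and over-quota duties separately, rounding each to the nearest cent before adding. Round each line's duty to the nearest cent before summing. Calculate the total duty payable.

Line 1 (D-941, Galar, 3,933 pairs, ¥15,378.03):
Code D-941 is under a tariff-rate quota (threshold 4,231 pairs). Quantity 3,933 pairs is within the quota, so the in-quota rate 10% applies to the full value.
Duty = ¥15,378.03 × 10% = ¥1,537.80.
Line 2 (P-570, Galar, 3,223 kg, ¥769,910.24):
Base rate for P-570 is 28.5%.
P-570 has an FTA preferential rate, but origin Galar is not Astador; base rate stands.
Additional duty on P-570 from Galar: +23.4%. Applied ad valorem rate: 28.5% + 23.4% = 51.9%.
Duty = ¥769,910.24 × 51.9% = ¥399,583.41.
Total = ¥1,537.80 + ¥399,583.41 = ¥401,121.21.

¥401,121.21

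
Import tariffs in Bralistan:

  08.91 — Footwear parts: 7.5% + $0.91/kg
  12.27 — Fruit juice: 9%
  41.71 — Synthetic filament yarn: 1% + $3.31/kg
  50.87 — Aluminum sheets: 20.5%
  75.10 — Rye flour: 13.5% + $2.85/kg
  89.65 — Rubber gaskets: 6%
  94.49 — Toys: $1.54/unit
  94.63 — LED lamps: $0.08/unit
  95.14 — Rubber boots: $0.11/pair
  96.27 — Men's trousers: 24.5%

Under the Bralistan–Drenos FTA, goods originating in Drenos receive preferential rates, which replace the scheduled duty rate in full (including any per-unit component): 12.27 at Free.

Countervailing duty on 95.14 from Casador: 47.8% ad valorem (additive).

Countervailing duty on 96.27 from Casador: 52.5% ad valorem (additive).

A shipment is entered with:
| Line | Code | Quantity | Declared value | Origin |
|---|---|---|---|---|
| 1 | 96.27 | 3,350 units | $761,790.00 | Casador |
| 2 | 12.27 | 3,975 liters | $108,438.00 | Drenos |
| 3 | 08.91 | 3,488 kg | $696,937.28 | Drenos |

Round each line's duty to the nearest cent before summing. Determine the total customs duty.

Line 1 (96.27, Casador, 3,350 units, $761,790.00):
Base rate for 96.27 is 24.5%.
Additional duty on 96.27 from Casador: +52.5%. Applied ad valorem rate: 24.5% + 52.5% = 77%.
Duty = $761,790.00 × 77% = $586,578.30.
Line 2 (12.27, Drenos, 3,975 liters, $108,438.00):
Base rate for 12.27 is 9%.
Origin Drenos qualifies under the Bralistan–Drenos agreement and 12.27 is covered: preferential rate Free applies instead.
Duty = $108,438.00 × 0% = $0.00.
Line 3 (08.91, Drenos, 3,488 kg, $696,937.28):
Base rate for 08.91 is 7.5% + $0.91/kg.
Origin Drenos is the FTA partner but 08.91 is not on the preference list; base rate stands.
Duty = $696,937.28 × 7.5% + 3,488 × $0.91 = $55,444.38.
Total = $586,578.30 + $0.00 + $55,444.38 = $642,022.68.

$642,022.68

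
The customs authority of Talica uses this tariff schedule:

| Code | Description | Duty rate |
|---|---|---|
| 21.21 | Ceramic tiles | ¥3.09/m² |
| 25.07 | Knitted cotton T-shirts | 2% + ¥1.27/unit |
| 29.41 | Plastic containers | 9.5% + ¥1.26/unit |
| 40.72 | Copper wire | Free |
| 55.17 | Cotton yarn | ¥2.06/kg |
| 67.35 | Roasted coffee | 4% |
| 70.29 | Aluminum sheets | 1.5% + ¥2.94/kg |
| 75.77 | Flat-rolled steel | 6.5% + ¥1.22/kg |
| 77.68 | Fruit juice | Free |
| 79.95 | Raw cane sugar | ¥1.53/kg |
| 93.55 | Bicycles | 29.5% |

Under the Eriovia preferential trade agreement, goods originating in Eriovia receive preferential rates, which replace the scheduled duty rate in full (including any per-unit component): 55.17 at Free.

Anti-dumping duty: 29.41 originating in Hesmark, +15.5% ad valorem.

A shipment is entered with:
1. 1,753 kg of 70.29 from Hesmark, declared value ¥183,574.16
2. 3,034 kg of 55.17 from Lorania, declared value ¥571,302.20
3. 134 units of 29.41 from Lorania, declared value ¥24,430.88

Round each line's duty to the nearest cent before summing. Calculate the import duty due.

¥16,647.24

Line 1 (70.29, Hesmark, 1,753 kg, ¥183,574.16):
Base rate for 70.29 is 1.5% + ¥2.94/kg.
Duty = ¥183,574.16 × 1.5% + 1,753 × ¥2.94 = ¥7,907.43.
Line 2 (55.17, Lorania, 3,034 kg, ¥571,302.20):
Base rate for 55.17 is ¥2.06/kg.
55.17 has an FTA preferential rate, but origin Lorania is not Eriovia; base rate stands.
Duty = 3,034 × ¥2.06 = ¥6,250.04.
Line 3 (29.41, Lorania, 134 units, ¥24,430.88):
Base rate for 29.41 is 9.5% + ¥1.26/unit.
The additional-duty order on 29.41 targets Hesmark, not Lorania; it does not apply.
Duty = ¥24,430.88 × 9.5% + 134 × ¥1.26 = ¥2,489.77.
Total = ¥7,907.43 + ¥6,250.04 + ¥2,489.77 = ¥16,647.24.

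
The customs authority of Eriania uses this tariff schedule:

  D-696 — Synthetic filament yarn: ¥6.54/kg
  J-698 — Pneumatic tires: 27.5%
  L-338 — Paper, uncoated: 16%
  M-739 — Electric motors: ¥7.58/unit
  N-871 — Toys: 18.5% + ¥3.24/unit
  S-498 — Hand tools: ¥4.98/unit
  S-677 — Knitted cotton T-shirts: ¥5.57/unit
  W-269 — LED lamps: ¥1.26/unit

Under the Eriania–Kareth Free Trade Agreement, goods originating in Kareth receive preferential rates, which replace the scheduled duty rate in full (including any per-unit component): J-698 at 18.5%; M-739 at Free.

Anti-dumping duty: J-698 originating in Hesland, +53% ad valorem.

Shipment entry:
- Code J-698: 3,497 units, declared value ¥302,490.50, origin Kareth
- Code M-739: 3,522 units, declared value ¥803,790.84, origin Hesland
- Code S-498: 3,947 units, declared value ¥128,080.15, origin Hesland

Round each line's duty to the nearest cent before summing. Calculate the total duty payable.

¥102,313.56

Line 1 (J-698, Kareth, 3,497 units, ¥302,490.50):
Base rate for J-698 is 27.5%.
Origin Kareth qualifies under the Eriania–Kareth agreement and J-698 is covered: preferential rate 18.5% applies instead.
The additional-duty order on J-698 targets Hesland, not Kareth; it does not apply.
Duty = ¥302,490.50 × 18.5% = ¥55,960.74.
Line 2 (M-739, Hesland, 3,522 units, ¥803,790.84):
Base rate for M-739 is ¥7.58/unit.
M-739 has an FTA preferential rate, but origin Hesland is not Kareth; base rate stands.
Duty = 3,522 × ¥7.58 = ¥26,696.76.
Line 3 (S-498, Hesland, 3,947 units, ¥128,080.15):
Base rate for S-498 is ¥4.98/unit.
Duty = 3,947 × ¥4.98 = ¥19,656.06.
Total = ¥55,960.74 + ¥26,696.76 + ¥19,656.06 = ¥102,313.56.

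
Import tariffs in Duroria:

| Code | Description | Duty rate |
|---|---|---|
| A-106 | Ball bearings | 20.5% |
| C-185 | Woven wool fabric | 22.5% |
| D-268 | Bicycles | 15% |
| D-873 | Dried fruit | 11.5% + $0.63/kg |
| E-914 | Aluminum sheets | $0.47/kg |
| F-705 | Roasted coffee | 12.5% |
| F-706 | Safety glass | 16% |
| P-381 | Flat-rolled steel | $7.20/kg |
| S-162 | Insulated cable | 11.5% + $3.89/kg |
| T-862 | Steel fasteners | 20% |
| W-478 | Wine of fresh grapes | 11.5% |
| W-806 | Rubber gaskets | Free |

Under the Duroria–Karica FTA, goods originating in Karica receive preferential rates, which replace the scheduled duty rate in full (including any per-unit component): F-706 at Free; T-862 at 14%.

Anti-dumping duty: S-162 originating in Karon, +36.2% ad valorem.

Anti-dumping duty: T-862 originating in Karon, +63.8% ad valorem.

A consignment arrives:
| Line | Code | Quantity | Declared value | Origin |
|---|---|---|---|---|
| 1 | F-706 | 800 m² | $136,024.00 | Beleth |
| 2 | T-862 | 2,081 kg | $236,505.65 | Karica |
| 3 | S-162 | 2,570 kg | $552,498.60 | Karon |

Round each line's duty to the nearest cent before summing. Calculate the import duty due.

$328,413.76

Line 1 (F-706, Beleth, 800 m², $136,024.00):
Base rate for F-706 is 16%.
F-706 has an FTA preferential rate, but origin Beleth is not Karica; base rate stands.
Duty = $136,024.00 × 16% = $21,763.84.
Line 2 (T-862, Karica, 2,081 kg, $236,505.65):
Base rate for T-862 is 20%.
Origin Karica qualifies under the Duroria–Karica agreement and T-862 is covered: preferential rate 14% applies instead.
The additional-duty order on T-862 targets Karon, not Karica; it does not apply.
Duty = $236,505.65 × 14% = $33,110.79.
Line 3 (S-162, Karon, 2,570 kg, $552,498.60):
Base rate for S-162 is 11.5% + $3.89/kg.
Additional duty on S-162 from Karon: +36.2%. Applied ad valorem rate: 11.5% + 36.2% = 47.7%.
Duty = $552,498.60 × 47.7% + 2,570 × $3.89 = $273,539.13.
Total = $21,763.84 + $33,110.79 + $273,539.13 = $328,413.76.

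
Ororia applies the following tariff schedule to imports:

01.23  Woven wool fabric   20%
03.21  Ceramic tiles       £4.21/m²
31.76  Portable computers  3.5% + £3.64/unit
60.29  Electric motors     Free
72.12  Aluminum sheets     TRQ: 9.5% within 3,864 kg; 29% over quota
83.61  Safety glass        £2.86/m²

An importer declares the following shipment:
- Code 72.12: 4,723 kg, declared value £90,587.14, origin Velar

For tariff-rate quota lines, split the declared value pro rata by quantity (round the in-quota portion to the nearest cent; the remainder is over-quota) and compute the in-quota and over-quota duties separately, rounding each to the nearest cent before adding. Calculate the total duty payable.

£11,818.52

Line 1 (72.12, Velar, 4,723 kg, £90,587.14):
Code 72.12 is under a tariff-rate quota (threshold 3,864 kg). In-quota: 3,864 kg at 9.5%; over-quota: 859 kg at 29%.
Pro-rata value split: in-quota = £90,587.14 × 3,864/4,723 = £74,111.52; over-quota = £90,587.14 − £74,111.52 = £16,475.62.
In-quota duty = £74,111.52 × 9.5% = £7,040.59. Over-quota duty = £16,475.62 × 29% = £4,777.93.
Line duty = £7,040.59 + £4,777.93 = £11,818.52.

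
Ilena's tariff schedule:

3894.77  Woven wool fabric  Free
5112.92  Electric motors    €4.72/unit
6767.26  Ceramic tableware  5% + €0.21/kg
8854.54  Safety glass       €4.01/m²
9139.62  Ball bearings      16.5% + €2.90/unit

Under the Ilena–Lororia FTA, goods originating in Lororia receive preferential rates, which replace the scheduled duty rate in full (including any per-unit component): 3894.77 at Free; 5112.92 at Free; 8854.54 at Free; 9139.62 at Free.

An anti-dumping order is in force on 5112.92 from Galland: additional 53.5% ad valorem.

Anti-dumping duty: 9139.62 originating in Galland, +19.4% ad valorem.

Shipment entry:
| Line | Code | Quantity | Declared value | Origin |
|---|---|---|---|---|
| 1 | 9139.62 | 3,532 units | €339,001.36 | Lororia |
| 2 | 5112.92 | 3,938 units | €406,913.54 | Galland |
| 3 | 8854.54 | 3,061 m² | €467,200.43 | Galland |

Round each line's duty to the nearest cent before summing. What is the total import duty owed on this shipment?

Line 1 (9139.62, Lororia, 3,532 units, €339,001.36):
Base rate for 9139.62 is 16.5% + €2.90/unit.
Origin Lororia qualifies under the Ilena–Lororia agreement and 9139.62 is covered: preferential rate Free applies instead.
The additional-duty order on 9139.62 targets Galland, not Lororia; it does not apply.
Duty = €339,001.36 × 0% = €0.00.
Line 2 (5112.92, Galland, 3,938 units, €406,913.54):
Base rate for 5112.92 is €4.72/unit.
5112.92 has an FTA preferential rate, but origin Galland is not Lororia; base rate stands.
Additional duty on 5112.92 from Galland: +53.5% ad valorem. Applied ad valorem rate = 53.5%.
Duty = €406,913.54 × 53.5% + 3,938 × €4.72 = €236,286.10.
Line 3 (8854.54, Galland, 3,061 m², €467,200.43):
Base rate for 8854.54 is €4.01/m².
8854.54 has an FTA preferential rate, but origin Galland is not Lororia; base rate stands.
Duty = 3,061 × €4.01 = €12,274.61.
Total = €0.00 + €236,286.10 + €12,274.61 = €248,560.71.

€248,560.71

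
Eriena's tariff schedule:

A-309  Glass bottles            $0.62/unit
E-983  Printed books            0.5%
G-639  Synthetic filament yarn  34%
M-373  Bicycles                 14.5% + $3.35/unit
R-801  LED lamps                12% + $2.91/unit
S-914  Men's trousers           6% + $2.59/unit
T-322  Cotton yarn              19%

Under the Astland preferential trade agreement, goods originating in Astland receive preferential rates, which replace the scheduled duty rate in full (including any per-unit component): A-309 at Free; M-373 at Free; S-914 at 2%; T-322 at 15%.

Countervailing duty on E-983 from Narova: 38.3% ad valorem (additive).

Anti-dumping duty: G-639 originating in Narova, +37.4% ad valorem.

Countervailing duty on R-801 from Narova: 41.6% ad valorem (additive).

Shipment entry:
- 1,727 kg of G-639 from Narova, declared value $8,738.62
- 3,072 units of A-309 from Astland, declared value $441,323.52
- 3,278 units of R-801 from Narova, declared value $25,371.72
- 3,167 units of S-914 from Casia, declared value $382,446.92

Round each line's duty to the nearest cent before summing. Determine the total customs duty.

Line 1 (G-639, Narova, 1,727 kg, $8,738.62):
Base rate for G-639 is 34%.
Additional duty on G-639 from Narova: +37.4%. Applied ad valorem rate: 34% + 37.4% = 71.4%.
Duty = $8,738.62 × 71.4% = $6,239.37.
Line 2 (A-309, Astland, 3,072 units, $441,323.52):
Base rate for A-309 is $0.62/unit.
Origin Astland qualifies under the Eriena–Astland agreement and A-309 is covered: preferential rate Free applies instead.
Duty = $441,323.52 × 0% = $0.00.
Line 3 (R-801, Narova, 3,278 units, $25,371.72):
Base rate for R-801 is 12% + $2.91/unit.
Additional duty on R-801 from Narova: +41.6%. Applied ad valorem rate: 12% + 41.6% = 53.6%.
Duty = $25,371.72 × 53.6% + 3,278 × $2.91 = $23,138.22.
Line 4 (S-914, Casia, 3,167 units, $382,446.92):
Base rate for S-914 is 6% + $2.59/unit.
S-914 has an FTA preferential rate, but origin Casia is not Astland; base rate stands.
Duty = $382,446.92 × 6% + 3,167 × $2.59 = $31,149.35.
Total = $6,239.37 + $0.00 + $23,138.22 + $31,149.35 = $60,526.94.

$60,526.94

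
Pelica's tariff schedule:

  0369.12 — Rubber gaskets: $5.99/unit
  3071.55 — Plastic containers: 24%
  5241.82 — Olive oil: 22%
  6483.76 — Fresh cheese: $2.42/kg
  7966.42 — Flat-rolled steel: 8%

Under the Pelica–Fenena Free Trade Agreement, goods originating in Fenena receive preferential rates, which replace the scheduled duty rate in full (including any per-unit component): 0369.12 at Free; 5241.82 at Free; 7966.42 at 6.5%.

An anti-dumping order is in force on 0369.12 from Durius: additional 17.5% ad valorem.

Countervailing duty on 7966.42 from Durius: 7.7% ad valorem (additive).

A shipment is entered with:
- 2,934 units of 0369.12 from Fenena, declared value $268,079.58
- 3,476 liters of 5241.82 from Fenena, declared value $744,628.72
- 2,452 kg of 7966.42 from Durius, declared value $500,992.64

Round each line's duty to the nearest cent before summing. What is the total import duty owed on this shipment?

Line 1 (0369.12, Fenena, 2,934 units, $268,079.58):
Base rate for 0369.12 is $5.99/unit.
Origin Fenena qualifies under the Pelica–Fenena agreement and 0369.12 is covered: preferential rate Free applies instead.
The additional-duty order on 0369.12 targets Durius, not Fenena; it does not apply.
Duty = $268,079.58 × 0% = $0.00.
Line 2 (5241.82, Fenena, 3,476 liters, $744,628.72):
Base rate for 5241.82 is 22%.
Origin Fenena qualifies under the Pelica–Fenena agreement and 5241.82 is covered: preferential rate Free applies instead.
Duty = $744,628.72 × 0% = $0.00.
Line 3 (7966.42, Durius, 2,452 kg, $500,992.64):
Base rate for 7966.42 is 8%.
7966.42 has an FTA preferential rate, but origin Durius is not Fenena; base rate stands.
Additional duty on 7966.42 from Durius: +7.7%. Applied ad valorem rate: 8% + 7.7% = 15.7%.
Duty = $500,992.64 × 15.7% = $78,655.84.
Total = $0.00 + $0.00 + $78,655.84 = $78,655.84.

$78,655.84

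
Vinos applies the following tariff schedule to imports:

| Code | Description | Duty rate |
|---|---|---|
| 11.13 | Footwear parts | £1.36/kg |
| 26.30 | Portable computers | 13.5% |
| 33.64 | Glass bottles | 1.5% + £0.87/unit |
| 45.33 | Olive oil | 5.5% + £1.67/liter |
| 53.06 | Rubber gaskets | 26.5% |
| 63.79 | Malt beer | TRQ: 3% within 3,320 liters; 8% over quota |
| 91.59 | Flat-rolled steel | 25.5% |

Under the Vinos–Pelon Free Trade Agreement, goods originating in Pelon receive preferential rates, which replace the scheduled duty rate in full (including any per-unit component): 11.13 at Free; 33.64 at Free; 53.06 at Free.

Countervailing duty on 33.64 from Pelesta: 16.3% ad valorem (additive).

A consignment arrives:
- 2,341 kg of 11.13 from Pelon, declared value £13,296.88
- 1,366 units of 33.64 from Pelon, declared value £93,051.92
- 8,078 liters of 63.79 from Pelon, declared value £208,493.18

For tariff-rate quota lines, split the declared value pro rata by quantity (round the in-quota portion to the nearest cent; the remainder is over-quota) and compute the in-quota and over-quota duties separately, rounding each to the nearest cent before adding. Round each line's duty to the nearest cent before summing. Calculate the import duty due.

£12,395.00

Line 1 (11.13, Pelon, 2,341 kg, £13,296.88):
Base rate for 11.13 is £1.36/kg.
Origin Pelon qualifies under the Vinos–Pelon agreement and 11.13 is covered: preferential rate Free applies instead.
Duty = £13,296.88 × 0% = £0.00.
Line 2 (33.64, Pelon, 1,366 units, £93,051.92):
Base rate for 33.64 is 1.5% + £0.87/unit.
Origin Pelon qualifies under the Vinos–Pelon agreement and 33.64 is covered: preferential rate Free applies instead.
The additional-duty order on 33.64 targets Pelesta, not Pelon; it does not apply.
Duty = £93,051.92 × 0% = £0.00.
Line 3 (63.79, Pelon, 8,078 liters, £208,493.18):
Code 63.79 is under a tariff-rate quota (threshold 3,320 liters). In-quota: 3,320 liters at 3%; over-quota: 4,758 liters at 8%.
Pro-rata value split: in-quota = £208,493.18 × 3,320/8,078 = £85,689.20; over-quota = £208,493.18 − £85,689.20 = £122,803.98.
In-quota duty = £85,689.20 × 3% = £2,570.68. Over-quota duty = £122,803.98 × 8% = £9,824.32.
Line duty = £2,570.68 + £9,824.32 = £12,395.00.
Total = £0.00 + £0.00 + £12,395.00 = £12,395.00.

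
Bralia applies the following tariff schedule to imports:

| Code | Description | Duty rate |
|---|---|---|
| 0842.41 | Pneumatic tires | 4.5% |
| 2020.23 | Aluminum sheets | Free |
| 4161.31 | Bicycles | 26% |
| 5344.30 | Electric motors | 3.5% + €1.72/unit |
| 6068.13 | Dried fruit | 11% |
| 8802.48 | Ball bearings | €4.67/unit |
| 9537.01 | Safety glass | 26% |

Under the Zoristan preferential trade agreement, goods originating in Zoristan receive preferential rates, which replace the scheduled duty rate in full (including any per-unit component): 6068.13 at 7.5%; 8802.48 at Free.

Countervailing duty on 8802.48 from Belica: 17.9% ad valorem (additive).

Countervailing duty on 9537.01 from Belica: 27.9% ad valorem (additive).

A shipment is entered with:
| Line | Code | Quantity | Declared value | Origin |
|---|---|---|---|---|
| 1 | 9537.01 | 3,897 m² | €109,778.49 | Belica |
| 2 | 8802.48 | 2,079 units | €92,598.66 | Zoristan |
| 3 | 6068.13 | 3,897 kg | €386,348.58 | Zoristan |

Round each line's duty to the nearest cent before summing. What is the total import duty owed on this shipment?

€88,146.75

Line 1 (9537.01, Belica, 3,897 m², €109,778.49):
Base rate for 9537.01 is 26%.
Additional duty on 9537.01 from Belica: +27.9%. Applied ad valorem rate: 26% + 27.9% = 53.9%.
Duty = €109,778.49 × 53.9% = €59,170.61.
Line 2 (8802.48, Zoristan, 2,079 units, €92,598.66):
Base rate for 8802.48 is €4.67/unit.
Origin Zoristan qualifies under the Bralia–Zoristan agreement and 8802.48 is covered: preferential rate Free applies instead.
The additional-duty order on 8802.48 targets Belica, not Zoristan; it does not apply.
Duty = €92,598.66 × 0% = €0.00.
Line 3 (6068.13, Zoristan, 3,897 kg, €386,348.58):
Base rate for 6068.13 is 11%.
Origin Zoristan qualifies under the Bralia–Zoristan agreement and 6068.13 is covered: preferential rate 7.5% applies instead.
Duty = €386,348.58 × 7.5% = €28,976.14.
Total = €59,170.61 + €0.00 + €28,976.14 = €88,146.75.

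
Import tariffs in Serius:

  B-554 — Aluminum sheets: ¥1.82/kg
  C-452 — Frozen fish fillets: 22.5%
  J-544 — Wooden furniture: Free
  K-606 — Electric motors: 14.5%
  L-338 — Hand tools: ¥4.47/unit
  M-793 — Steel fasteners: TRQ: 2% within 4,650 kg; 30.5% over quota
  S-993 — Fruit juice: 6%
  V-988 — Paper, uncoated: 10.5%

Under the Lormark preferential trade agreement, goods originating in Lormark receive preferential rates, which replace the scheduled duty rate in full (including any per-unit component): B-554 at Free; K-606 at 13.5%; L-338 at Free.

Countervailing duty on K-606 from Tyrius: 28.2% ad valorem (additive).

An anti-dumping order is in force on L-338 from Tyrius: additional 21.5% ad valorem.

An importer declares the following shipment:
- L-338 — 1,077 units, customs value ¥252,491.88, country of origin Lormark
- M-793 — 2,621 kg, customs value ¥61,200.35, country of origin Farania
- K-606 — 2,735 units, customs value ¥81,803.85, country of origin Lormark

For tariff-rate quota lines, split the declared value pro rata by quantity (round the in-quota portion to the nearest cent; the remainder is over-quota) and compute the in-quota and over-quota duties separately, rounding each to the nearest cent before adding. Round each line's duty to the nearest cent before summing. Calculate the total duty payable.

Line 1 (L-338, Lormark, 1,077 units, ¥252,491.88):
Base rate for L-338 is ¥4.47/unit.
Origin Lormark qualifies under the Serius–Lormark agreement and L-338 is covered: preferential rate Free applies instead.
The additional-duty order on L-338 targets Tyrius, not Lormark; it does not apply.
Duty = ¥252,491.88 × 0% = ¥0.00.
Line 2 (M-793, Farania, 2,621 kg, ¥61,200.35):
Code M-793 is under a tariff-rate quota (threshold 4,650 kg). Quantity 2,621 kg is within the quota, so the in-quota rate 2% applies to the full value.
Duty = ¥61,200.35 × 2% = ¥1,224.01.
Line 3 (K-606, Lormark, 2,735 units, ¥81,803.85):
Base rate for K-606 is 14.5%.
Origin Lormark qualifies under the Serius–Lormark agreement and K-606 is covered: preferential rate 13.5% applies instead.
The additional-duty order on K-606 targets Tyrius, not Lormark; it does not apply.
Duty = ¥81,803.85 × 13.5% = ¥11,043.52.
Total = ¥0.00 + ¥1,224.01 + ¥11,043.52 = ¥12,267.53.

¥12,267.53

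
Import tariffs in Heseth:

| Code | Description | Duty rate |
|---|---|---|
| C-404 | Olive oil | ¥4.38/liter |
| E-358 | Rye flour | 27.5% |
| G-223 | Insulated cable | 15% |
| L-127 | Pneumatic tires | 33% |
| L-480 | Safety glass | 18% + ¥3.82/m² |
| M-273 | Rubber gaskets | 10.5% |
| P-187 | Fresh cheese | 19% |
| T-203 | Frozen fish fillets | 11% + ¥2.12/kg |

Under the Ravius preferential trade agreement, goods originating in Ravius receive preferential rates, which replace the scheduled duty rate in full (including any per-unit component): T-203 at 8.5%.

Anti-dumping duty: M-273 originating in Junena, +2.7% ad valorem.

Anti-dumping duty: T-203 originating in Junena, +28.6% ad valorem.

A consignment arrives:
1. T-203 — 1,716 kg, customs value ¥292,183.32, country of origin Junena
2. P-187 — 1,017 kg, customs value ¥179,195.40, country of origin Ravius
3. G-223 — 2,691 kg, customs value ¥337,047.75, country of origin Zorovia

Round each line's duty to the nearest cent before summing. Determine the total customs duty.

Line 1 (T-203, Junena, 1,716 kg, ¥292,183.32):
Base rate for T-203 is 11% + ¥2.12/kg.
T-203 has an FTA preferential rate, but origin Junena is not Ravius; base rate stands.
Additional duty on T-203 from Junena: +28.6%. Applied ad valorem rate: 11% + 28.6% = 39.6%.
Duty = ¥292,183.32 × 39.6% + 1,716 × ¥2.12 = ¥119,342.51.
Line 2 (P-187, Ravius, 1,017 kg, ¥179,195.40):
Base rate for P-187 is 19%.
Origin Ravius is the FTA partner but P-187 is not on the preference list; base rate stands.
Duty = ¥179,195.40 × 19% = ¥34,047.13.
Line 3 (G-223, Zorovia, 2,691 kg, ¥337,047.75):
Base rate for G-223 is 15%.
Duty = ¥337,047.75 × 15% = ¥50,557.16.
Total = ¥119,342.51 + ¥34,047.13 + ¥50,557.16 = ¥203,946.80.

¥203,946.80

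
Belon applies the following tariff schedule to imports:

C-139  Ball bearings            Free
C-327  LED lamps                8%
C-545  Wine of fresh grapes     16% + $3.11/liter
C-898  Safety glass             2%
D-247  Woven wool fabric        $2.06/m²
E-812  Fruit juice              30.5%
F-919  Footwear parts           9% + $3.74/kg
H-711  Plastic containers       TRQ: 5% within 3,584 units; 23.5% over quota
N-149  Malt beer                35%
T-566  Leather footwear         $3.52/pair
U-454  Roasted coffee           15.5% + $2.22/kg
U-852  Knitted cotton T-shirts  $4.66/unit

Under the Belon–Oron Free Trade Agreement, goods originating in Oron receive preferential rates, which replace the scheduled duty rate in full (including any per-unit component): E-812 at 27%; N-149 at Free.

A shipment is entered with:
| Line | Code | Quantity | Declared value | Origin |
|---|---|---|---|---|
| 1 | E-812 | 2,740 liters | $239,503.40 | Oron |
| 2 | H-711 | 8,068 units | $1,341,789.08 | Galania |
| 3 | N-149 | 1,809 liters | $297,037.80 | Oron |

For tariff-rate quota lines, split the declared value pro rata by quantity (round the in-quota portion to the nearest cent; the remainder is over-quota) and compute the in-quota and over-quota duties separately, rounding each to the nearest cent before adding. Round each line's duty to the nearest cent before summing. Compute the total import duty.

Line 1 (E-812, Oron, 2,740 liters, $239,503.40):
Base rate for E-812 is 30.5%.
Origin Oron qualifies under the Belon–Oron agreement and E-812 is covered: preferential rate 27% applies instead.
Duty = $239,503.40 × 27% = $64,665.92.
Line 2 (H-711, Galania, 8,068 units, $1,341,789.08):
Code H-711 is under a tariff-rate quota (threshold 3,584 units). In-quota: 3,584 units at 5%; over-quota: 4,484 units at 23.5%.
Pro-rata value split: in-quota = $1,341,789.08 × 3,584/8,068 = $596,055.04; over-quota = $1,341,789.08 − $596,055.04 = $745,734.04.
In-quota duty = $596,055.04 × 5% = $29,802.75. Over-quota duty = $745,734.04 × 23.5% = $175,247.50.
Line duty = $29,802.75 + $175,247.50 = $205,050.25.
Line 3 (N-149, Oron, 1,809 liters, $297,037.80):
Base rate for N-149 is 35%.
Origin Oron qualifies under the Belon–Oron agreement and N-149 is covered: preferential rate Free applies instead.
Duty = $297,037.80 × 0% = $0.00.
Total = $64,665.92 + $205,050.25 + $0.00 = $269,716.17.

$269,716.17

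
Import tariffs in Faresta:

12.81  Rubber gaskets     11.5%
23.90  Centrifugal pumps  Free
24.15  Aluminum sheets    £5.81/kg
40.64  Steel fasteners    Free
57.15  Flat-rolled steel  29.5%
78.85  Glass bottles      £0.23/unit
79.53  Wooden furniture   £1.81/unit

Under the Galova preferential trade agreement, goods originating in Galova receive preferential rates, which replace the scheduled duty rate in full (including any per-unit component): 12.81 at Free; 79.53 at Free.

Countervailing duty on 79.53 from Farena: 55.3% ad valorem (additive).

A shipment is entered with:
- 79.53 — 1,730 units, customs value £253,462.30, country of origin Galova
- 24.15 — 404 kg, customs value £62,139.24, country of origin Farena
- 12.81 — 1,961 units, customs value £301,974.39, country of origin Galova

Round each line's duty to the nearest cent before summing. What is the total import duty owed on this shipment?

Line 1 (79.53, Galova, 1,730 units, £253,462.30):
Base rate for 79.53 is £1.81/unit.
Origin Galova qualifies under the Faresta–Galova agreement and 79.53 is covered: preferential rate Free applies instead.
The additional-duty order on 79.53 targets Farena, not Galova; it does not apply.
Duty = £253,462.30 × 0% = £0.00.
Line 2 (24.15, Farena, 404 kg, £62,139.24):
Base rate for 24.15 is £5.81/kg.
Duty = 404 × £5.81 = £2,347.24.
Line 3 (12.81, Galova, 1,961 units, £301,974.39):
Base rate for 12.81 is 11.5%.
Origin Galova qualifies under the Faresta–Galova agreement and 12.81 is covered: preferential rate Free applies instead.
Duty = £301,974.39 × 0% = £0.00.
Total = £0.00 + £2,347.24 + £0.00 = £2,347.24.

£2,347.24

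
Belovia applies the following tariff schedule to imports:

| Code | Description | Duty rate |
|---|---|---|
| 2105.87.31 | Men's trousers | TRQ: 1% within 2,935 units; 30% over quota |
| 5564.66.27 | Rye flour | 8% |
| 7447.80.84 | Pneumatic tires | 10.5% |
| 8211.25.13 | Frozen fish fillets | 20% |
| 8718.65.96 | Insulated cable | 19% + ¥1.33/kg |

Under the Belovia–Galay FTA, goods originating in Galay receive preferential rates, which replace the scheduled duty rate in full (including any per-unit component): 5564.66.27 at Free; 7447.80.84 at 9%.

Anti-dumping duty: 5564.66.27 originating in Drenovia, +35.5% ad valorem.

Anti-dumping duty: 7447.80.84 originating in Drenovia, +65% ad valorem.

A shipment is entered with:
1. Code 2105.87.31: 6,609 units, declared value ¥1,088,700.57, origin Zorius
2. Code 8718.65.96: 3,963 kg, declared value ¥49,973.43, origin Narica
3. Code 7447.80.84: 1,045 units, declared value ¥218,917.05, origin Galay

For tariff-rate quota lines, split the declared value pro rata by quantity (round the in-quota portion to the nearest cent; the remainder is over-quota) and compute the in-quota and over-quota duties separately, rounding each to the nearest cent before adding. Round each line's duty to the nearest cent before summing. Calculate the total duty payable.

Line 1 (2105.87.31, Zorius, 6,609 units, ¥1,088,700.57):
Code 2105.87.31 is under a tariff-rate quota (threshold 2,935 units). In-quota: 2,935 units at 1%; over-quota: 3,674 units at 30%.
Pro-rata value split: in-quota = ¥1,088,700.57 × 2,935/6,609 = ¥483,482.55; over-quota = ¥1,088,700.57 − ¥483,482.55 = ¥605,218.02.
In-quota duty = ¥483,482.55 × 1% = ¥4,834.83. Over-quota duty = ¥605,218.02 × 30% = ¥181,565.41.
Line duty = ¥4,834.83 + ¥181,565.41 = ¥186,400.24.
Line 2 (8718.65.96, Narica, 3,963 kg, ¥49,973.43):
Base rate for 8718.65.96 is 19% + ¥1.33/kg.
Duty = ¥49,973.43 × 19% + 3,963 × ¥1.33 = ¥14,765.74.
Line 3 (7447.80.84, Galay, 1,045 units, ¥218,917.05):
Base rate for 7447.80.84 is 10.5%.
Origin Galay qualifies under the Belovia–Galay agreement and 7447.80.84 is covered: preferential rate 9% applies instead.
The additional-duty order on 7447.80.84 targets Drenovia, not Galay; it does not apply.
Duty = ¥218,917.05 × 9% = ¥19,702.53.
Total = ¥186,400.24 + ¥14,765.74 + ¥19,702.53 = ¥220,868.51.

¥220,868.51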